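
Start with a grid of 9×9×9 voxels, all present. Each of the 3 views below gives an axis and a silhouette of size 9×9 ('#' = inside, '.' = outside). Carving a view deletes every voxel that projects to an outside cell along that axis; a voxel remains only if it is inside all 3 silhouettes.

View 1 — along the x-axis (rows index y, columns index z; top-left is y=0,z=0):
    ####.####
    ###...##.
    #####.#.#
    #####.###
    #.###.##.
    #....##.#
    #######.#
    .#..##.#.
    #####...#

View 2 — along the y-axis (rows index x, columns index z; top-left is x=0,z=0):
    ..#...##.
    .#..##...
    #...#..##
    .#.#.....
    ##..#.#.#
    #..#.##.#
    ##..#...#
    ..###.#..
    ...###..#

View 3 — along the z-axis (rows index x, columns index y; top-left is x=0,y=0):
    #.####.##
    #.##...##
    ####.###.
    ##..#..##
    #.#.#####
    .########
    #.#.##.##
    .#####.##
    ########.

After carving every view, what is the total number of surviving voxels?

full grid |V| = 729
V1 x: intersect with YZ mask (56 set) -- 504 left
V2 y: intersect with XZ mask (34 set) -- 214 left
V3 z: intersect with XY mask (60 set) -- 158 left

remaining voxels: 158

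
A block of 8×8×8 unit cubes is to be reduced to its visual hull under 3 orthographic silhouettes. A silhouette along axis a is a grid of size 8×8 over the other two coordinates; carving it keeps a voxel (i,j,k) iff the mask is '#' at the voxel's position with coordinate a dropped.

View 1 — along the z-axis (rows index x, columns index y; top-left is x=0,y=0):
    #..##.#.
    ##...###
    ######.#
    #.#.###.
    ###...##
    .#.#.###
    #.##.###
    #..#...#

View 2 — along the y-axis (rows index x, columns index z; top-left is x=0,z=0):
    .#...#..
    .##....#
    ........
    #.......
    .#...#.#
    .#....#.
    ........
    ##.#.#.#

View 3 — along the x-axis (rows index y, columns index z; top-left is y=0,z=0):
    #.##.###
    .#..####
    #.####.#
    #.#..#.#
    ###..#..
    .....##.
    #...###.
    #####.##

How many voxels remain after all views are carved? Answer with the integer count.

full grid |V| = 512
after view 1 [z-axis, 40 of 64 cells solid] → remaining = 320
after view 2 [y-axis, 16 of 64 cells solid] → remaining = 68
after view 3 [x-axis, 38 of 64 cells solid] → remaining = 43

43 voxels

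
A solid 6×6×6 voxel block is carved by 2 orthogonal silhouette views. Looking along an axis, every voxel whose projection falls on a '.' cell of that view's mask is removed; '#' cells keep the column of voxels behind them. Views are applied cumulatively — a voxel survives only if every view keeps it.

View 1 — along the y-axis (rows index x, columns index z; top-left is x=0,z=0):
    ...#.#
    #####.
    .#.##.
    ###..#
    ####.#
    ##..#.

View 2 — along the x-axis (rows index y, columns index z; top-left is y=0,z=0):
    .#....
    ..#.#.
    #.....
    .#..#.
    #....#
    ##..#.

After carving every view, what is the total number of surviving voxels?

remaining voxels: 42

before carving: 216 voxels (6×6×6)
V1 y: intersect with XZ mask (22 set) -- 132 left
V2 x: intersect with YZ mask (11 set) -- 42 left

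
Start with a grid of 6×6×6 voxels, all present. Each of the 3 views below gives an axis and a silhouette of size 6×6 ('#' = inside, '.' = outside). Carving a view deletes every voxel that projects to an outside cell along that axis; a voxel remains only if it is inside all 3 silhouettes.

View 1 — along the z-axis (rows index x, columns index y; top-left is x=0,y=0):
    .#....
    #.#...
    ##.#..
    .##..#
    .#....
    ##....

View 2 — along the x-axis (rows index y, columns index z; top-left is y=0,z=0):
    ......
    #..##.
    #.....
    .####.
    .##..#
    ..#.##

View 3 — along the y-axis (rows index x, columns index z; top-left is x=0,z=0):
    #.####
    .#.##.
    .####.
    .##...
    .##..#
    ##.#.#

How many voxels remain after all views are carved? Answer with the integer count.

initial block: 6^3 = 216
[1] z-view keeps 12 columns → grid now 72
[2] x-view keeps 14 columns → grid now 24
[3] y-view keeps 21 columns → grid now 12

|visual hull| = 12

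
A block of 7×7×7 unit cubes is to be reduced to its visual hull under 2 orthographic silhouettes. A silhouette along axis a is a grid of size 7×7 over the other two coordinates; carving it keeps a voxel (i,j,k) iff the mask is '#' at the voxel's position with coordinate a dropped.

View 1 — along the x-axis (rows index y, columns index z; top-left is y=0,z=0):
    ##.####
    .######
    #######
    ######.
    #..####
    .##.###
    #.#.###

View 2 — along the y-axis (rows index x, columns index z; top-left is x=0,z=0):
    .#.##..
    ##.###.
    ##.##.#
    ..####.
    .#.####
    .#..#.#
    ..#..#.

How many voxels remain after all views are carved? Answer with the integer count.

voxel count = 158

start: 7×7×7 = 343 voxels
[1] x-view keeps 40 columns → grid now 280
[2] y-view keeps 27 columns → grid now 158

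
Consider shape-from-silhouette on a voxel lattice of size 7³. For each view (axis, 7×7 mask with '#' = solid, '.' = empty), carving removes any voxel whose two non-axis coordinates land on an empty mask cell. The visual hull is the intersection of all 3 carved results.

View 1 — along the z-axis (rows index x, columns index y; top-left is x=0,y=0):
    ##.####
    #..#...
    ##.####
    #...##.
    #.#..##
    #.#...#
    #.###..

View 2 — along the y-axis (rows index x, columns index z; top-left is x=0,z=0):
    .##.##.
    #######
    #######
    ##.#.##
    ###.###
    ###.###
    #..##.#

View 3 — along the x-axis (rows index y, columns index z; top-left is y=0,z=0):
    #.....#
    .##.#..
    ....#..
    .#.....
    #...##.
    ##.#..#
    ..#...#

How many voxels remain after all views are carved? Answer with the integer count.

|visual hull| = 52

full grid |V| = 343
  1. axis=2 (XY plane), |mask|=28  ⇒  voxels=196
  2. axis=1 (XZ plane), |mask|=39  ⇒  voxels=153
  3. axis=0 (YZ plane), |mask|=16  ⇒  voxels=52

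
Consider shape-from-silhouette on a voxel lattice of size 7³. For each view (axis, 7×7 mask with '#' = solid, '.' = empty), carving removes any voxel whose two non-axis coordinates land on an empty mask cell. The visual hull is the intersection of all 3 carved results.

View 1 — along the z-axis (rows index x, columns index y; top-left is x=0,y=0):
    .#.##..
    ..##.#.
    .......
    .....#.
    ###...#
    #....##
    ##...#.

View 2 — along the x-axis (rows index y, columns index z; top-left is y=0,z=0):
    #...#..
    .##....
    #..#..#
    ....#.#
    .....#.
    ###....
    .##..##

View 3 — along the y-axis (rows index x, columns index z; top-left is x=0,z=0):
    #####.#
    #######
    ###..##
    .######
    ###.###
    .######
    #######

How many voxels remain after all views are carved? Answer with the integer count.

38 voxels

full grid |V| = 343
step 1: project along z, AND mask (17/49) → |grid| = 119
step 2: project along x, AND mask (17/49) → |grid| = 43
step 3: project along y, AND mask (43/49) → |grid| = 38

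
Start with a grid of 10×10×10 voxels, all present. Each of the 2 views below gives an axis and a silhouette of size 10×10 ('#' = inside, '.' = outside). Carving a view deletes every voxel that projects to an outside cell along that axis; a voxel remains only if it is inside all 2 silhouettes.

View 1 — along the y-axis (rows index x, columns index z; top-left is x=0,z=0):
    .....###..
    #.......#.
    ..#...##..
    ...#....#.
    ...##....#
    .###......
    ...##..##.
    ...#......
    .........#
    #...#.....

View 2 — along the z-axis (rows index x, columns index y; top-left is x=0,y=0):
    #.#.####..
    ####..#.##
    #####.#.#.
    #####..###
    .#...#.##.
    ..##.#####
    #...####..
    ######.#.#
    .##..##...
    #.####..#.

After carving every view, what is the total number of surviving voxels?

remaining voxels: 146

start: 10×10×10 = 1000 voxels
carve view 1 (along y, XZ-mask fill 24/100): 240 voxels remain
carve view 2 (along z, XY-mask fill 62/100): 146 voxels remain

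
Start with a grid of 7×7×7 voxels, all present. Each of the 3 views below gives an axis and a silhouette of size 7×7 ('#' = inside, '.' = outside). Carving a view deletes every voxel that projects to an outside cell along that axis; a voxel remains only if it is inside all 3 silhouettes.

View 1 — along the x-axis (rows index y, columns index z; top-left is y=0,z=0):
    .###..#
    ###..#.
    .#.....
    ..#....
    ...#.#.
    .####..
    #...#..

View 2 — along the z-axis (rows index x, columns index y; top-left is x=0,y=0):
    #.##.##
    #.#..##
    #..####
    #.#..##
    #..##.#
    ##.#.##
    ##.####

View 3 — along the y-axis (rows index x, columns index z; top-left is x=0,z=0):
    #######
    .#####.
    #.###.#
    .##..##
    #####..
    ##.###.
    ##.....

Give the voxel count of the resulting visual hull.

full grid |V| = 343
V1 x: intersect with YZ mask (18 set) -- 126 left
V2 z: intersect with XY mask (33 set) -- 88 left
V3 y: intersect with XZ mask (33 set) -- 59 left

remaining voxels: 59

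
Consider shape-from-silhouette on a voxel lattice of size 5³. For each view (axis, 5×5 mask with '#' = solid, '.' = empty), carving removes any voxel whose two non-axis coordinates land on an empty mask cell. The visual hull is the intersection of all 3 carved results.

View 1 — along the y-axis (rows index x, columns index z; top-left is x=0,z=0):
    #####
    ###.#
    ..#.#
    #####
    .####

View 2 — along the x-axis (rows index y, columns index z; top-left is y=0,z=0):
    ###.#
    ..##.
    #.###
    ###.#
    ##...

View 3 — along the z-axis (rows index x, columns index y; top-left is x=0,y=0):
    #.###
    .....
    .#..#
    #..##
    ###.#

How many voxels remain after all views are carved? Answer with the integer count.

remaining voxels: 34

initial block: 5^3 = 125
after view 1 [y-axis, 20 of 25 cells solid] → remaining = 100
after view 2 [x-axis, 16 of 25 cells solid] → remaining = 65
after view 3 [z-axis, 13 of 25 cells solid] → remaining = 34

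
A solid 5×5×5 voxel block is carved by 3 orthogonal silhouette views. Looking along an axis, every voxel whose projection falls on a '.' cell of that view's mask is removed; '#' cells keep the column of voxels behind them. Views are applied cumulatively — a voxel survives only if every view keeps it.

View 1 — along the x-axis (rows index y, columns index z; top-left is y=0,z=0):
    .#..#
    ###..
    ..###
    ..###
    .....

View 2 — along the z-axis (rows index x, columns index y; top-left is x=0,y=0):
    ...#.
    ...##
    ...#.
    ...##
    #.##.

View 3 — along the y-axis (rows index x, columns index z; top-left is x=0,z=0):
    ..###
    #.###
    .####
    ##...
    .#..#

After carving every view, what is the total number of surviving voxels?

13 voxels

start: 5×5×5 = 125 voxels
V1 x: intersect with YZ mask (11 set) -- 55 left
V2 z: intersect with XY mask (9 set) -- 20 left
V3 y: intersect with XZ mask (15 set) -- 13 left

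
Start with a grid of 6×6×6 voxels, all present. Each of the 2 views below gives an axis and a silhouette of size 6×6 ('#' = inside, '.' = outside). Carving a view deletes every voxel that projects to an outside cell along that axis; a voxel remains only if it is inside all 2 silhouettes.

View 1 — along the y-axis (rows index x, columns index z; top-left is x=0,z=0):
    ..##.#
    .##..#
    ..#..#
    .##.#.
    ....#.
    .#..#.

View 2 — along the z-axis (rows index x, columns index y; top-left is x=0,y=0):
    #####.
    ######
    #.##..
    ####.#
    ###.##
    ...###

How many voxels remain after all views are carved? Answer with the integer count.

voxel count = 65

before carving: 216 voxels (6×6×6)
step 1: project along y, AND mask (14/36) → |grid| = 84
step 2: project along z, AND mask (27/36) → |grid| = 65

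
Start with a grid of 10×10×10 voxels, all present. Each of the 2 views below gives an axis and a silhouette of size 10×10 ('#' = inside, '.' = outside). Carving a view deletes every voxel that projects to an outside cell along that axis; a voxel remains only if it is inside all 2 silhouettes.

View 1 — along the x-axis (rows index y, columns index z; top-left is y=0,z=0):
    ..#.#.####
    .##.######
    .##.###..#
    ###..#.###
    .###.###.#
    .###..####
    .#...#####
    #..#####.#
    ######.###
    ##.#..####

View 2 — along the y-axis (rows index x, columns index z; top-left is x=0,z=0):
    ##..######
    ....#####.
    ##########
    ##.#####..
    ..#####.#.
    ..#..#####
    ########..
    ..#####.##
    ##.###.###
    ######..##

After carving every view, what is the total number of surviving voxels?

full grid |V| = 1000
V1 x: intersect with YZ mask (70 set) -- 700 left
V2 y: intersect with XZ mask (73 set) -- 507 left

remaining voxels: 507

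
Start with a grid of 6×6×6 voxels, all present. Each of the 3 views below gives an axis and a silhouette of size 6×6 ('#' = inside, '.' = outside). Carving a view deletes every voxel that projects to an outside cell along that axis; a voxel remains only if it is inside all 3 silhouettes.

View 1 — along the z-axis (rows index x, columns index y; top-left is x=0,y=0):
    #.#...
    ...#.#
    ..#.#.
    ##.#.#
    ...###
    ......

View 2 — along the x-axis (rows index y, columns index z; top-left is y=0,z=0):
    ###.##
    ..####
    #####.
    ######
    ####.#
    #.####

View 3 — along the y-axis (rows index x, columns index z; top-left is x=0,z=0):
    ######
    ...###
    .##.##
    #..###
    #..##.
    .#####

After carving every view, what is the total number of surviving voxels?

initial block: 6^3 = 216
carve view 1 (along z, XY-mask fill 13/36): 78 voxels remain
carve view 2 (along x, YZ-mask fill 30/36): 67 voxels remain
carve view 3 (along y, XZ-mask fill 25/36): 44 voxels remain

|visual hull| = 44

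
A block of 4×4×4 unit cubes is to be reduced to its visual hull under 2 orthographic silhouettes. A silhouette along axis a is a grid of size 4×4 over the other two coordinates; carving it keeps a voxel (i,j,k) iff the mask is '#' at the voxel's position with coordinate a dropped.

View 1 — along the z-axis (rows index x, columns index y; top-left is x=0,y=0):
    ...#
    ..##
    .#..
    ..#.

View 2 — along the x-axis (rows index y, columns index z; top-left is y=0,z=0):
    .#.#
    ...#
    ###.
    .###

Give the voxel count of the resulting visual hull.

before carving: 64 voxels (4×4×4)
step 1: project along z, AND mask (5/16) → |grid| = 20
step 2: project along x, AND mask (9/16) → |grid| = 13

voxel count = 13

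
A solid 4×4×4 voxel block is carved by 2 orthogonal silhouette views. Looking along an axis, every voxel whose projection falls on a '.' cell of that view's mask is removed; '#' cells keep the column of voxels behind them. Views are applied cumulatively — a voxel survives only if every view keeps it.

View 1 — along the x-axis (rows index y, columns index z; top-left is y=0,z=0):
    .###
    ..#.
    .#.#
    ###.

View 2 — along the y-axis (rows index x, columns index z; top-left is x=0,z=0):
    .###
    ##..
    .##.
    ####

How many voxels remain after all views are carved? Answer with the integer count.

start: 4×4×4 = 64 voxels
  1. axis=0 (YZ plane), |mask|=9  ⇒  voxels=36
  2. axis=1 (XZ plane), |mask|=11  ⇒  voxels=27

27 voxels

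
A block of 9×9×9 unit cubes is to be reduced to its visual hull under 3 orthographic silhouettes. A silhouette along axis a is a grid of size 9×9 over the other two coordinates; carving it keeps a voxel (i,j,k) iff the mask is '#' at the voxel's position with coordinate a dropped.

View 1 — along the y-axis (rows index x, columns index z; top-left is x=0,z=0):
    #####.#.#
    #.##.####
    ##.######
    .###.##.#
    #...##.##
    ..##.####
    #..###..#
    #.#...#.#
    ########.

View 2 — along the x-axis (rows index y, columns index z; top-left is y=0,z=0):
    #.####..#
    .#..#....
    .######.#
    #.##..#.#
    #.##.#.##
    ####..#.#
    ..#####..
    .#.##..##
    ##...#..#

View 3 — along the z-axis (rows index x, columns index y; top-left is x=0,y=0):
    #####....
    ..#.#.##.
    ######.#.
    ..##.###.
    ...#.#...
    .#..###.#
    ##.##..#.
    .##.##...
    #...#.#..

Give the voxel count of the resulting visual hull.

154 voxels

before carving: 729 voxels (9×9×9)
carve view 1 (along y, XZ-mask fill 56/81): 504 voxels remain
carve view 2 (along x, YZ-mask fill 46/81): 294 voxels remain
carve view 3 (along z, XY-mask fill 40/81): 154 voxels remain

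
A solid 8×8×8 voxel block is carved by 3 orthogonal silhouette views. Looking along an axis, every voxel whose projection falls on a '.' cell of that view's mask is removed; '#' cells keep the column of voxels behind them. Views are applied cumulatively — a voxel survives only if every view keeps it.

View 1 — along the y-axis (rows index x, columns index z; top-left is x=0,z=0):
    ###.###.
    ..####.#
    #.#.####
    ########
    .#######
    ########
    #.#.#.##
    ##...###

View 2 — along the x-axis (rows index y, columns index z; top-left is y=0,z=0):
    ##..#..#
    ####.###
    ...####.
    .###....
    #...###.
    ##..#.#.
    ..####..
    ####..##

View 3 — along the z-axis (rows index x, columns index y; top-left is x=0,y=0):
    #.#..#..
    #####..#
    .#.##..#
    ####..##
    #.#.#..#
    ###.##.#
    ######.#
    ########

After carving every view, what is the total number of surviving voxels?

before carving: 512 voxels (8×8×8)
  1. axis=1 (XZ plane), |mask|=50  ⇒  voxels=400
  2. axis=0 (YZ plane), |mask|=36  ⇒  voxels=222
  3. axis=2 (XY plane), |mask|=44  ⇒  voxels=154

|visual hull| = 154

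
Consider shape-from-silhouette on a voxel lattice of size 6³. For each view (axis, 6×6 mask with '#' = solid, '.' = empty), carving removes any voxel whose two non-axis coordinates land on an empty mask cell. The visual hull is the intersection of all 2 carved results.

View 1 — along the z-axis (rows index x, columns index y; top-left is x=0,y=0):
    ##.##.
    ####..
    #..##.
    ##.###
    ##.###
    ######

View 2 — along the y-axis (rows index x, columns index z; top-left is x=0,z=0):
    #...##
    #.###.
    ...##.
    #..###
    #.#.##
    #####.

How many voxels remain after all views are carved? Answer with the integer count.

start: 6×6×6 = 216 voxels
after view 1 [z-axis, 27 of 36 cells solid] → remaining = 162
after view 2 [y-axis, 22 of 36 cells solid] → remaining = 104

104 voxels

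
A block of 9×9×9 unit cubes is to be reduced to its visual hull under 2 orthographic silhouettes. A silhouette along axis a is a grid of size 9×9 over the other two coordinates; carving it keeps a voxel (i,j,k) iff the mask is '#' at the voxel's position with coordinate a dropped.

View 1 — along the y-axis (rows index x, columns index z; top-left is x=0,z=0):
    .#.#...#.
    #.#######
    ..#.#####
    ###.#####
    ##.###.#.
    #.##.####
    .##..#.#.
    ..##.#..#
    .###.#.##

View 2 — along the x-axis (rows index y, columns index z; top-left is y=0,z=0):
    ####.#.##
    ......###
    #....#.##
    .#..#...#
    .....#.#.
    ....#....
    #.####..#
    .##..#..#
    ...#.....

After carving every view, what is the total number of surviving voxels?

before carving: 729 voxels (9×9×9)
  1. axis=1 (XZ plane), |mask|=52  ⇒  voxels=468
  2. axis=0 (YZ plane), |mask|=31  ⇒  voxels=190

voxel count = 190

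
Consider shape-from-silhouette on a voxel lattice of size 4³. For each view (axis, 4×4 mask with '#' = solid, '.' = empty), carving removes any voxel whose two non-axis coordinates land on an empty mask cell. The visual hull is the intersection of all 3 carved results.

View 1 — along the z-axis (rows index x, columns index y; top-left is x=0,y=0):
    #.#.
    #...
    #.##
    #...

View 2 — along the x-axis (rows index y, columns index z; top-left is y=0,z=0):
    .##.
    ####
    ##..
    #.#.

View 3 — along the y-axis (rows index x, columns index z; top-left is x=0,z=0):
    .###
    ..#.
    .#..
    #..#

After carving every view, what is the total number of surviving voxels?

voxel count = 6

initial block: 4^3 = 64
[1] z-view keeps 7 columns → grid now 28
[2] x-view keeps 10 columns → grid now 14
[3] y-view keeps 7 columns → grid now 6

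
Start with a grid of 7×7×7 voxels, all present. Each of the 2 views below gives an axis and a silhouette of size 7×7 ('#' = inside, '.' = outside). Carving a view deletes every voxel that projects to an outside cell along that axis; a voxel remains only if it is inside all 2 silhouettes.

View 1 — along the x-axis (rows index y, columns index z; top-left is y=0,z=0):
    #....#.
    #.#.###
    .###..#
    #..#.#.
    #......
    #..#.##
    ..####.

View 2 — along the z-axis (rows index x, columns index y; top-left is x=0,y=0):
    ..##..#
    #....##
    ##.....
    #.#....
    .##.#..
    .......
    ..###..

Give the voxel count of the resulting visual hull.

before carving: 343 voxels (7×7×7)
[1] x-view keeps 23 columns → grid now 161
[2] z-view keeps 16 columns → grid now 52

52 voxels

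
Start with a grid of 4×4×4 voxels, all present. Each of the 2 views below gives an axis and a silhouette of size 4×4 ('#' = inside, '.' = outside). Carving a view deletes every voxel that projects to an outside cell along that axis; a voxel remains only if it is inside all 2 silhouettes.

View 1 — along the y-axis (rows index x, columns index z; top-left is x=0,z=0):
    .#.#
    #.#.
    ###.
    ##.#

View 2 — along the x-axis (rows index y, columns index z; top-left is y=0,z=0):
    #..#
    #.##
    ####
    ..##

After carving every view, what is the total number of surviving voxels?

initial block: 4^3 = 64
V1 y: intersect with XZ mask (10 set) -- 40 left
V2 x: intersect with YZ mask (11 set) -- 26 left

26 voxels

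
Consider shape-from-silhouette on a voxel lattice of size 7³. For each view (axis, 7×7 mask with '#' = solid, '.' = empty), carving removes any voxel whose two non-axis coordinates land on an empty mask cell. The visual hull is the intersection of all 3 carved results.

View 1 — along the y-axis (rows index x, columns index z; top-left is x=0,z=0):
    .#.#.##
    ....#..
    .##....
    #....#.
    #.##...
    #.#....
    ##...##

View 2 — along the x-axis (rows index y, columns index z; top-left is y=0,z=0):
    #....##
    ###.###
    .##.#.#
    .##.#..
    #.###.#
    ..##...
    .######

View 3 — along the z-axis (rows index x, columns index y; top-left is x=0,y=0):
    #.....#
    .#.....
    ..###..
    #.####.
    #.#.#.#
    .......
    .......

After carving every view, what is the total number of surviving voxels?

voxel count = 22

before carving: 343 voxels (7×7×7)
step 1: project along y, AND mask (18/49) → |grid| = 126
step 2: project along x, AND mask (29/49) → |grid| = 72
step 3: project along z, AND mask (15/49) → |grid| = 22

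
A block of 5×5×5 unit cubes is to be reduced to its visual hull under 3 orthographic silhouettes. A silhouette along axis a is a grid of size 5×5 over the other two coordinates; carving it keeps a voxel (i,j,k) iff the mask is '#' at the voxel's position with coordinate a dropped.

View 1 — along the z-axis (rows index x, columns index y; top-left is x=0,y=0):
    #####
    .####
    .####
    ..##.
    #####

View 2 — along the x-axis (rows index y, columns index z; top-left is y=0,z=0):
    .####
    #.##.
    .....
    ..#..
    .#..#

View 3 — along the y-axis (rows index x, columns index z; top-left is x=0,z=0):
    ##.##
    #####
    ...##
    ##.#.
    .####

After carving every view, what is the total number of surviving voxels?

remaining voxels: 24

before carving: 125 voxels (5×5×5)
step 1: project along z, AND mask (20/25) → |grid| = 100
step 2: project along x, AND mask (10/25) → |grid| = 33
step 3: project along y, AND mask (18/25) → |grid| = 24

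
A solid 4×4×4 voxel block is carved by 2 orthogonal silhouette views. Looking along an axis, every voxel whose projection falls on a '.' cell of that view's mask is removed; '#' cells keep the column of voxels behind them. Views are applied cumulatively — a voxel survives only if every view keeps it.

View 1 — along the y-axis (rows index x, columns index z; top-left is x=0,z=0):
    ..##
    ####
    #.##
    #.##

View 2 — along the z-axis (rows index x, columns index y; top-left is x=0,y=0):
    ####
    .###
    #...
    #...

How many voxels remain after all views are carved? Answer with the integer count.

remaining voxels: 26

before carving: 64 voxels (4×4×4)
  1. axis=1 (XZ plane), |mask|=12  ⇒  voxels=48
  2. axis=2 (XY plane), |mask|=9  ⇒  voxels=26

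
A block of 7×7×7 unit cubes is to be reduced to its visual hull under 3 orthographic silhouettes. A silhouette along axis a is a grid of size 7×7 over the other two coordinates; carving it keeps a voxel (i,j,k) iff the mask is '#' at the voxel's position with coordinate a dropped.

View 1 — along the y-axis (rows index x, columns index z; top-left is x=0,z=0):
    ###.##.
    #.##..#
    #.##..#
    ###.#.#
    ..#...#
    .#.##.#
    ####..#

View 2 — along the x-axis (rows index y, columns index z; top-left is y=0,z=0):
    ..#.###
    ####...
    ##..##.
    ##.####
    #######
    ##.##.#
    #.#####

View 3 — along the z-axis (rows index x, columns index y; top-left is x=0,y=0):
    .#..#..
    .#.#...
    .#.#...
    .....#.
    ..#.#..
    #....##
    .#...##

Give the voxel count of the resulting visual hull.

initial block: 7^3 = 343
step 1: project along y, AND mask (29/49) → |grid| = 203
step 2: project along x, AND mask (36/49) → |grid| = 147
step 3: project along z, AND mask (15/49) → |grid| = 47

voxel count = 47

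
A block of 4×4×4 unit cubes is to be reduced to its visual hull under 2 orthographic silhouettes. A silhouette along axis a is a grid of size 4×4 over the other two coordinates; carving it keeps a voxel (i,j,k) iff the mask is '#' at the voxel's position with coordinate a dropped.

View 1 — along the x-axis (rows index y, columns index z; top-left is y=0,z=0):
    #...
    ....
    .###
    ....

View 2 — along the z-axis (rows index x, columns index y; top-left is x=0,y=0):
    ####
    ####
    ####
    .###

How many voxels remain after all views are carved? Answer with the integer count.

before carving: 64 voxels (4×4×4)
carve view 1 (along x, YZ-mask fill 4/16): 16 voxels remain
carve view 2 (along z, XY-mask fill 15/16): 15 voxels remain

15 voxels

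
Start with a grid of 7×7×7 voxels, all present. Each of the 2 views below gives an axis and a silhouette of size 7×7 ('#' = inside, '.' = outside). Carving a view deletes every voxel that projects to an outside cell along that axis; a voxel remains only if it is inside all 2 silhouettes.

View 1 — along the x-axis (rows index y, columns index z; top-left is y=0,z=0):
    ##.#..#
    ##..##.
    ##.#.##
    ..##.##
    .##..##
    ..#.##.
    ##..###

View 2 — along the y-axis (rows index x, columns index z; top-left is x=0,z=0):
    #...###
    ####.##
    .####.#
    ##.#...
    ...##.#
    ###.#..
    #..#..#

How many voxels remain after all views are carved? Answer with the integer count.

voxel count = 113

initial block: 7^3 = 343
carve view 1 (along x, YZ-mask fill 29/49): 203 voxels remain
carve view 2 (along y, XZ-mask fill 28/49): 113 voxels remain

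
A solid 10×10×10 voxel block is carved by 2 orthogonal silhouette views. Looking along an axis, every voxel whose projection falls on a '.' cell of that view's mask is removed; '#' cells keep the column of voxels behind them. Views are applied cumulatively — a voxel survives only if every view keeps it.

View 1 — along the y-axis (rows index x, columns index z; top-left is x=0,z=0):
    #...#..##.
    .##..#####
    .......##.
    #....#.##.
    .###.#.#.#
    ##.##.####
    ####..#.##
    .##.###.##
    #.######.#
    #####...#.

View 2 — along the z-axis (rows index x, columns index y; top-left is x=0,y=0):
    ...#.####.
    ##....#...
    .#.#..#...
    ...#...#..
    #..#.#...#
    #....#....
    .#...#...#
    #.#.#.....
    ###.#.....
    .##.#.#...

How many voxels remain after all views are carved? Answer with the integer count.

|visual hull| = 193

initial block: 10^3 = 1000
after view 1 [y-axis, 59 of 100 cells solid] → remaining = 590
after view 2 [z-axis, 33 of 100 cells solid] → remaining = 193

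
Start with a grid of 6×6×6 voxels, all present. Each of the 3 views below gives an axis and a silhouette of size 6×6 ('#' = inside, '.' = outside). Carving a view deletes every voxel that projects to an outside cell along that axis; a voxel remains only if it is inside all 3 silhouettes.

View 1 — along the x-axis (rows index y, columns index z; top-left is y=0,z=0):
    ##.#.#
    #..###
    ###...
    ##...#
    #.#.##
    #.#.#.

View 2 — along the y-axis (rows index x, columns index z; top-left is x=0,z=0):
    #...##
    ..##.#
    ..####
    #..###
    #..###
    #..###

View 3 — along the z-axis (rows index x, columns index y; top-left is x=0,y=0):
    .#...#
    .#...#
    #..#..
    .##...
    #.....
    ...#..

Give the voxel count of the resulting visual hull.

full grid |V| = 216
[1] x-view keeps 21 columns → grid now 126
[2] y-view keeps 22 columns → grid now 79
[3] z-view keeps 10 columns → grid now 21

|visual hull| = 21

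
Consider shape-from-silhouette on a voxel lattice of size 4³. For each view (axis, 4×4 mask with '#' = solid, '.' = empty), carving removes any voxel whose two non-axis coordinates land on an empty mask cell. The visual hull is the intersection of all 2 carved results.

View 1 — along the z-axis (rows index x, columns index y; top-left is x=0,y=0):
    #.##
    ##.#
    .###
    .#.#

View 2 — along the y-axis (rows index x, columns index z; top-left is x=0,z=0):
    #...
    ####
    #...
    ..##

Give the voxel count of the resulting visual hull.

initial block: 4^3 = 64
V1 z: intersect with XY mask (11 set) -- 44 left
V2 y: intersect with XZ mask (8 set) -- 22 left

voxel count = 22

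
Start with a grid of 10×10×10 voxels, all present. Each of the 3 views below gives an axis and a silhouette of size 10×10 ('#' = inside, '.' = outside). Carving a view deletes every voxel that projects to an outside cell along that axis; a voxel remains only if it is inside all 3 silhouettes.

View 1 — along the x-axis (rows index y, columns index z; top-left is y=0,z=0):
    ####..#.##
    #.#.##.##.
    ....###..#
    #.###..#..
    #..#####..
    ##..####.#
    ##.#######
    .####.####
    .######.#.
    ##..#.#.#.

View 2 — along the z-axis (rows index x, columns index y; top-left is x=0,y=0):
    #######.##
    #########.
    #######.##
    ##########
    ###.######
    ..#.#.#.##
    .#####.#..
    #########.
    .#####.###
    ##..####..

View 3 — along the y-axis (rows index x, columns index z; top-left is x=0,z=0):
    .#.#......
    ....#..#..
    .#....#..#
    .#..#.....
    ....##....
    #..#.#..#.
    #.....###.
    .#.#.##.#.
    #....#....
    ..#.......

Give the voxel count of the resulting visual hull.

voxel count = 139

start: 10×10×10 = 1000 voxels
  1. axis=0 (YZ plane), |mask|=64  ⇒  voxels=640
  2. axis=2 (XY plane), |mask|=80  ⇒  voxels=511
  3. axis=1 (XZ plane), |mask|=27  ⇒  voxels=139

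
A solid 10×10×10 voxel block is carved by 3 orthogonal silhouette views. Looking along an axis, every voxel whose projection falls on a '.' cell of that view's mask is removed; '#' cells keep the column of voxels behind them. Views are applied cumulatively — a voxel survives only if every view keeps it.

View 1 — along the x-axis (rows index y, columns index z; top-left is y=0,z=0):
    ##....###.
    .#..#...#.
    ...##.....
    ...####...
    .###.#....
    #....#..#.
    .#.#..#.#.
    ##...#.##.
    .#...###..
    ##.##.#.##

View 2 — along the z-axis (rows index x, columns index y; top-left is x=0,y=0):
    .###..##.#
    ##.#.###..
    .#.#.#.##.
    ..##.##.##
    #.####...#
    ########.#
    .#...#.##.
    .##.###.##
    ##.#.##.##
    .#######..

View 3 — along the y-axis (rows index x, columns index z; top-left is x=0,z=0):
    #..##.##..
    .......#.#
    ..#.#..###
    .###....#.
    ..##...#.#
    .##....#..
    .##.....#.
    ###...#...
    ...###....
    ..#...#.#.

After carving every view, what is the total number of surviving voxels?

initial block: 10^3 = 1000
[1] x-view keeps 41 columns → grid now 410
[2] z-view keeps 63 columns → grid now 251
[3] y-view keeps 36 columns → grid now 82

remaining voxels: 82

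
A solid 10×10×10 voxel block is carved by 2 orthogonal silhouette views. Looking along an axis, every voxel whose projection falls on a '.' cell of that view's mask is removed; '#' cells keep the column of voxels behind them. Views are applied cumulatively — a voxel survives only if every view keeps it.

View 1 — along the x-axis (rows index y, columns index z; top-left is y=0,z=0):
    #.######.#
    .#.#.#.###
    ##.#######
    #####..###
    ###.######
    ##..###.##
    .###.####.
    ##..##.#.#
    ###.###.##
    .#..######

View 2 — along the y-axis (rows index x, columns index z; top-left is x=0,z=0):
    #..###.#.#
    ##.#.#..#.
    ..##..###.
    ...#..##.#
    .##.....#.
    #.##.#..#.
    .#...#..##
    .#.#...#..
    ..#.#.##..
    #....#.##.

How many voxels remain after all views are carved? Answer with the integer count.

start: 10×10×10 = 1000 voxels
  1. axis=0 (YZ plane), |mask|=75  ⇒  voxels=750
  2. axis=1 (XZ plane), |mask|=43  ⇒  voxels=319

voxel count = 319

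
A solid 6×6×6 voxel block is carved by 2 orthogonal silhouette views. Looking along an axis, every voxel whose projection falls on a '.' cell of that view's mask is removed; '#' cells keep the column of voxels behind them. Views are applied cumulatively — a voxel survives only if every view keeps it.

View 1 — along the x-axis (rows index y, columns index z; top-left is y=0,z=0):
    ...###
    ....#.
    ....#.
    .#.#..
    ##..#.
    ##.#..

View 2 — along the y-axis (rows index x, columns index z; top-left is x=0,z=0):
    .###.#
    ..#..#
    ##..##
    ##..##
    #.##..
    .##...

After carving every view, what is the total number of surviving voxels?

full grid |V| = 216
step 1: project along x, AND mask (13/36) → |grid| = 78
step 2: project along y, AND mask (19/36) → |grid| = 36

|visual hull| = 36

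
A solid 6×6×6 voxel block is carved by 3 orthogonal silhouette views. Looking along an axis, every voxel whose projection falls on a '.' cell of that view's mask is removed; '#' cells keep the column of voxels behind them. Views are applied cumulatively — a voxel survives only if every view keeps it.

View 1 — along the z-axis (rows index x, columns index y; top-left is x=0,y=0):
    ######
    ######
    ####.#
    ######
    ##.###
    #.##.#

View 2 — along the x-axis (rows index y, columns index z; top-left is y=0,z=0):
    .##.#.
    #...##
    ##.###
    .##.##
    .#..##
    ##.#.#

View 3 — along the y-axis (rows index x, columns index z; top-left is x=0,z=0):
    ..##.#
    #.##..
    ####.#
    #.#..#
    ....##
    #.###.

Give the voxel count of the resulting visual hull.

remaining voxels: 58

before carving: 216 voxels (6×6×6)
after view 1 [z-axis, 32 of 36 cells solid] → remaining = 192
after view 2 [x-axis, 22 of 36 cells solid] → remaining = 118
after view 3 [y-axis, 20 of 36 cells solid] → remaining = 58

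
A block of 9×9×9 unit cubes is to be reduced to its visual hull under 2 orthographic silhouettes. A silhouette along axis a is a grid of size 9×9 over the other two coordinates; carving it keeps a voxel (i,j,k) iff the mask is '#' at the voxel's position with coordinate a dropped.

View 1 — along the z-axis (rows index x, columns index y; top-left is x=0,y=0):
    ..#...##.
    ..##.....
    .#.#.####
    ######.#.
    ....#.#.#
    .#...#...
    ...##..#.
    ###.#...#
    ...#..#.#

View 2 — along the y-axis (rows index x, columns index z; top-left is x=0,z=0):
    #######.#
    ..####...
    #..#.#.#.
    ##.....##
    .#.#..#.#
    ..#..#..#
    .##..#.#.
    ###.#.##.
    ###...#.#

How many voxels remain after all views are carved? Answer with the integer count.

initial block: 9^3 = 729
after view 1 [z-axis, 34 of 81 cells solid] → remaining = 306
after view 2 [y-axis, 42 of 81 cells solid] → remaining = 159

|visual hull| = 159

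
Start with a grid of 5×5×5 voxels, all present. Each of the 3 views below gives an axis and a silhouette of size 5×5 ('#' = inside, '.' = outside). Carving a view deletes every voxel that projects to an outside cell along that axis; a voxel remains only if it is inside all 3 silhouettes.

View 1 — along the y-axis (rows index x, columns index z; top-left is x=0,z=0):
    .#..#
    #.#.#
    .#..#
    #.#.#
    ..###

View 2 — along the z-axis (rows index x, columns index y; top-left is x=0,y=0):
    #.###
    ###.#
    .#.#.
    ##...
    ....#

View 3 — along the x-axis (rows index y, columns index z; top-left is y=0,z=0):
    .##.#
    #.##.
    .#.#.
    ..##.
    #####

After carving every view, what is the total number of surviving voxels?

19 voxels

initial block: 5^3 = 125
carve view 1 (along y, XZ-mask fill 13/25): 65 voxels remain
carve view 2 (along z, XY-mask fill 13/25): 33 voxels remain
carve view 3 (along x, YZ-mask fill 15/25): 19 voxels remain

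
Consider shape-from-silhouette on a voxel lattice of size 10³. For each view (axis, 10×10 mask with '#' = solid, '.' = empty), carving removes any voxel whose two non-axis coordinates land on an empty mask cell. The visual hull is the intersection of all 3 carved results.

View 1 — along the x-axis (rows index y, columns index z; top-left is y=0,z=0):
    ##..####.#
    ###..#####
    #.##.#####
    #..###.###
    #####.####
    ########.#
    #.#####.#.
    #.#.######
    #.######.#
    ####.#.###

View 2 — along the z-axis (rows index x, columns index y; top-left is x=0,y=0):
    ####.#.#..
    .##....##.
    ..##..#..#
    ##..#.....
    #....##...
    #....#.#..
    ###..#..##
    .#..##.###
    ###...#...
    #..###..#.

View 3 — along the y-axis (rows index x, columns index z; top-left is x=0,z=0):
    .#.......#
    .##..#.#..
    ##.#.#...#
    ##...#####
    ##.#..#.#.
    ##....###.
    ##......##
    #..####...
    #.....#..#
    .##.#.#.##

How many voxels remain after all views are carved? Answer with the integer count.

before carving: 1000 voxels (10×10×10)
  1. axis=0 (YZ plane), |mask|=79  ⇒  voxels=790
  2. axis=2 (XY plane), |mask|=44  ⇒  voxels=348
  3. axis=1 (XZ plane), |mask|=46  ⇒  voxels=156

remaining voxels: 156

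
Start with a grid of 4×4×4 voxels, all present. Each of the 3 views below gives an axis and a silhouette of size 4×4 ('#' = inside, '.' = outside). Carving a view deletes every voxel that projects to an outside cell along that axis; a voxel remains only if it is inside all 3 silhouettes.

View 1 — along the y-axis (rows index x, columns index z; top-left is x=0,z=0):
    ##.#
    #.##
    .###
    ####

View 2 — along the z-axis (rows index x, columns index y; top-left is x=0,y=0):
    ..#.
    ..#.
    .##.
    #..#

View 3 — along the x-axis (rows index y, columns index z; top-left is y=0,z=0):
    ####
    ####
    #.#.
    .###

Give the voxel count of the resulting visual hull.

full grid |V| = 64
  1. axis=1 (XZ plane), |mask|=13  ⇒  voxels=52
  2. axis=2 (XY plane), |mask|=6  ⇒  voxels=20
  3. axis=0 (YZ plane), |mask|=13  ⇒  voxels=14

|visual hull| = 14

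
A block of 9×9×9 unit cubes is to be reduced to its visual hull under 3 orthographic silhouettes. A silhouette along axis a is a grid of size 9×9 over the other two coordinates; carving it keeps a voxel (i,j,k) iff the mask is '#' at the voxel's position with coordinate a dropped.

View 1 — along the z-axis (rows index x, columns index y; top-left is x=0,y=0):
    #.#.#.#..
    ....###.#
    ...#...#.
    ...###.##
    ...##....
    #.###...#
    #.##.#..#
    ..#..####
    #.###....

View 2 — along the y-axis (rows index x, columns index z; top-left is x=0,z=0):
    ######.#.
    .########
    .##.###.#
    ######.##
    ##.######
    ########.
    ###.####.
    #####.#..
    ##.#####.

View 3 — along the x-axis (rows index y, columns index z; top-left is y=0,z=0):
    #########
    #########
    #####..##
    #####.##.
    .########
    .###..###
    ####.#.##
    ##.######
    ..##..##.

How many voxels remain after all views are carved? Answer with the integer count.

before carving: 729 voxels (9×9×9)
carve view 1 (along z, XY-mask fill 36/81): 324 voxels remain
carve view 2 (along y, XZ-mask fill 65/81): 261 voxels remain
carve view 3 (along x, YZ-mask fill 65/81): 201 voxels remain

|visual hull| = 201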